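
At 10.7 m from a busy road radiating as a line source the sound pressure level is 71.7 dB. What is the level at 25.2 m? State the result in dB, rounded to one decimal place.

68.0 dB

For a line source, L₂ = L₁ − 10·log₁₀(r₂/r₁).
L₂ = 71.7 − 10·log₁₀(25.2/10.7) = 71.7 − 3.720 = 67.98 dB.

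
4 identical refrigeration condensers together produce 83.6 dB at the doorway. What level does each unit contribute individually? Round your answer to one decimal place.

For N identical incoherent sources L_total = L₁ + 10·log₁₀ N, so L₁ = 83.6 − 10·log₁₀(4) = 83.6 − 6.021.

77.6 dB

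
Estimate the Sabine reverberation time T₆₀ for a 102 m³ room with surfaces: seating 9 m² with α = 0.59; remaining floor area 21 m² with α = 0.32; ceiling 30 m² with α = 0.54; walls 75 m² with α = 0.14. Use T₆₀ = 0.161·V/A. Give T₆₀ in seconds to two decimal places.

0.42 s

Total absorption A = 9·0.59 + 21·0.32 + 30·0.54 + 75·0.14 = 38.73 m² sabins.
T₆₀ = 0.161 × 102 / 38.73 = 0.424 s.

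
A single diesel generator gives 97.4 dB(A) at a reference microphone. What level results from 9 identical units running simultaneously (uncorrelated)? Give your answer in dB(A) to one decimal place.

106.9 dB(A)

N identical incoherent sources raise the level by 10·log₁₀ N.
L_total = 97.4 + 10·log₁₀(9) = 97.4 + 9.542 = 106.94 dB(A).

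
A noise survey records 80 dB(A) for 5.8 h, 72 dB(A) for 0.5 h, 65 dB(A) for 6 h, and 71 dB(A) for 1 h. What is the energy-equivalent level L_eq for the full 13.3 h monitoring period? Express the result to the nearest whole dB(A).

Weight each interval's intensity by its duration and average over T = 13.3 h:
Σ tᵢ·10^(Lᵢ/10) = 5.8·10^(80/10) + 0.5·10^(72/10) + 6·10^(65/10) + 1·10^(71/10) = 6.195e+08.
L_eq = 10·log₁₀(6.195e+08/13.3) = 76.68 dB(A).

77 dB(A)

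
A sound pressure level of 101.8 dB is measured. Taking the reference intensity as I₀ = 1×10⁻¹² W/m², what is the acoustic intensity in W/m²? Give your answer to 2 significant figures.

0.015 W/m²

L = 10·log₁₀(I/I₀) ⇒ I = I₀·10^(L/10) = 10⁻¹² × 10^10.18.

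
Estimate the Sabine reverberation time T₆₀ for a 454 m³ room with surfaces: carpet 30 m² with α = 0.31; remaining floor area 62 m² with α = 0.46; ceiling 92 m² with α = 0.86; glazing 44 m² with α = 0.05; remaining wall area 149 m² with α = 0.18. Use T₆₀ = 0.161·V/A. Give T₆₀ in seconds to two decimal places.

Summing Sᵢαᵢ: 30·0.31 + 62·0.46 + 92·0.86 + 44·0.05 + 149·0.18 = 145.96 m².
T₆₀ = 0.161 × 454 / 145.96 = 0.501 s.

0.50 s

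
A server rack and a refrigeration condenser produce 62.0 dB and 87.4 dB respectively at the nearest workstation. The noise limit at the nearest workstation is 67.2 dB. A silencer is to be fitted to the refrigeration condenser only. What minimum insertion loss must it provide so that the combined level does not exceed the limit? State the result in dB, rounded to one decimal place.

21.8 dB

Fixed contribution from the other source: Σ 10^(L/10) = 10^(62.0/10) = 1.585e+06 (62.00 dB).
To meet 67.2 dB overall, the treated refrigeration condenser may contribute at most 10^(67.2/10) − 1.585e+06 = 3.663e+06, i.e. 65.64 dB.
Required insertion loss = 87.4 − 65.64 = 21.76 dB.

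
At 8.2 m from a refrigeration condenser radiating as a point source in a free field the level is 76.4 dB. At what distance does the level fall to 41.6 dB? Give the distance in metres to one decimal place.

For a point source L₁ − L₂ = 20·log₁₀(r₂/r₁), so r₂ = r₁·10^((L₁−L₂)/20).
r₂ = 8.2·10^((76.4−41.6)/20) = 8.2·10^(34.8/20) = 450.62 m.

450.6 m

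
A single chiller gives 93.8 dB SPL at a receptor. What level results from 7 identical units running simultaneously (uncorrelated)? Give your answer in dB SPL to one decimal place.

102.3 dB SPL

N identical incoherent sources raise the level by 10·log₁₀ N.
L_total = 93.8 + 10·log₁₀(7) = 93.8 + 8.451 = 102.25 dB SPL.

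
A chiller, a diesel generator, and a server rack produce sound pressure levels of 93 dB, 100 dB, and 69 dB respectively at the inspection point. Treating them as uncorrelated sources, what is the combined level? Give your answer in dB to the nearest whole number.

For uncorrelated sources the intensities add, so convert each level to linear form, sum, and take 10·log₁₀ of the total.
Σ 10^(L/10) = 10^(93/10) + 10^(100/10) + 10^(69/10) = 1.200e+10.
L_total = 10·log₁₀(1.200e+10) = 100.79 dB.

101 dB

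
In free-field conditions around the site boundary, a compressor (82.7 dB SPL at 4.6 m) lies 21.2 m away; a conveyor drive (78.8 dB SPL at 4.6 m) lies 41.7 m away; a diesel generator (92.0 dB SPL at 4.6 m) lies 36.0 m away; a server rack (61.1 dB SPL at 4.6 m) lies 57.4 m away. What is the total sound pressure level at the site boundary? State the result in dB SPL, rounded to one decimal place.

First find each source's level at the receiver (point-source: −20·log₁₀(r/r_ref)), then combine on an intensity basis.
compressor: 82.7 − 20·log₁₀(21.2/4.6) = 82.7 − 13.27 = 69.43 dB SPL.
conveyor drive: 78.8 − 20·log₁₀(41.7/4.6) = 78.8 − 19.15 = 59.65 dB SPL.
diesel generator: 92.0 − 20·log₁₀(36.0/4.6) = 92.0 − 17.87 = 74.13 dB SPL.
server rack: 61.1 − 20·log₁₀(57.4/4.6) = 61.1 − 21.92 = 39.18 dB SPL.
Σ 10^(L/10) = 3.558e+07 → L_total = 10·log₁₀(3.558e+07) = 75.51 dB SPL.

75.5 dB SPL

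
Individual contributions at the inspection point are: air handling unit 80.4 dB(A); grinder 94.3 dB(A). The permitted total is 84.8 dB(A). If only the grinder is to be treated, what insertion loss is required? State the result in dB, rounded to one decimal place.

11.5 dB

Everything except the grinder sums to 10^(80.4/10) = 1.096e+08 in linear terms, 80.40 dB(A).
To meet 84.8 dB(A) overall, the treated grinder may contribute at most 10^(84.8/10) − 1.096e+08 = 1.923e+08, i.e. 82.84 dB(A).
Required insertion loss = 94.3 − 82.84 = 11.46 dB.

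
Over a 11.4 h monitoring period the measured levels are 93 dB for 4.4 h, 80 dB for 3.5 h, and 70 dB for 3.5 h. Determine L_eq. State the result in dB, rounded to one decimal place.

89.1 dB

L_eq = 10·log₁₀[(1/T)·Σ tᵢ·10^(Lᵢ/10)] with T = 11.4 h.
Σ tᵢ·10^(Lᵢ/10) = 4.4·10^(93/10) + 3.5·10^(80/10) + 3.5·10^(70/10) = 9.164e+09.
L_eq = 10·log₁₀(9.164e+09/11.4) = 89.05 dB.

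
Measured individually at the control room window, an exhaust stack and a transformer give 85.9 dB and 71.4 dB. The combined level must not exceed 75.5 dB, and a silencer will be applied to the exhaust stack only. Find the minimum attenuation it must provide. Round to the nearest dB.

13 dB

The untreated sources together contribute 10^(71.4/10) = 1.380e+07, i.e. 71.40 dB.
To meet 75.5 dB overall, the treated exhaust stack may contribute at most 10^(75.5/10) − 1.380e+07 = 2.168e+07, i.e. 73.36 dB.
Required insertion loss = 85.9 − 73.36 = 12.54 dB.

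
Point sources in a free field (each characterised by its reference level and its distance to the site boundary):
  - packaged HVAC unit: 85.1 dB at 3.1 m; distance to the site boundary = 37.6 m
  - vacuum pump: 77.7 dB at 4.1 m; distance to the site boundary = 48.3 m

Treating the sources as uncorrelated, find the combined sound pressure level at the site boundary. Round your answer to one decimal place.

Apply inverse-square spreading to bring every level to the receiver, then sum 10^(L/10).
packaged HVAC unit: 85.1 − 20·log₁₀(37.6/3.1) = 85.1 − 21.68 = 63.42 dB.
vacuum pump: 77.7 − 20·log₁₀(48.3/4.1) = 77.7 − 21.42 = 56.28 dB.
Σ 10^(L/10) = 2.624e+06 → L_total = 10·log₁₀(2.624e+06) = 64.19 dB.

64.2 dB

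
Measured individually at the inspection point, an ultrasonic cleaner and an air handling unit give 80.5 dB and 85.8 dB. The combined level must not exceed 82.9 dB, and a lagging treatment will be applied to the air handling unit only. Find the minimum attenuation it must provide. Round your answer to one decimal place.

Fixed contribution from the other source: Σ 10^(L/10) = 10^(80.5/10) = 1.122e+08 (80.50 dB).
To meet 82.9 dB overall, the treated air handling unit may contribute at most 10^(82.9/10) − 1.122e+08 = 8.278e+07, i.e. 79.18 dB.
Required insertion loss = 85.8 − 79.18 = 6.62 dB.

6.6 dB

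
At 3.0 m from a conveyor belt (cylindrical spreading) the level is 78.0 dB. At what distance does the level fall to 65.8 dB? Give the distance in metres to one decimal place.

The 12.2 dB drop corresponds to a distance ratio of 10^(12.2/10) for a line source.
r₂ = 3.0·10^((78.0−65.8)/10) = 3.0·10^(12.2/10) = 49.79 m.

49.8 m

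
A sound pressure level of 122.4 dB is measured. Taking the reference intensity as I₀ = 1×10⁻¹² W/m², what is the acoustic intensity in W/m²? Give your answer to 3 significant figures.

I = I₀·10^(L/10) = 10⁻¹² × 10^(122.4/10) = 10^(0.240).

1.74 W/m²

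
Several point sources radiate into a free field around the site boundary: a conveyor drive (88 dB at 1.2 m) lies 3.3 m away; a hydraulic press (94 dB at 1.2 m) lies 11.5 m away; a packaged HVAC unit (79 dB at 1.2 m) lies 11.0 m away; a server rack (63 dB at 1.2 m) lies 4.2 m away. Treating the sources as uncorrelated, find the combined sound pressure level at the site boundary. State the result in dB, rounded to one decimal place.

80.5 dB

First find each source's level at the receiver (point-source: −20·log₁₀(r/r_ref)), then combine on an intensity basis.
conveyor drive: 88 − 20·log₁₀(3.3/1.2) = 88 − 8.79 = 79.21 dB.
hydraulic press: 94 − 20·log₁₀(11.5/1.2) = 94 − 19.63 = 74.37 dB.
packaged HVAC unit: 79 − 20·log₁₀(11.0/1.2) = 79 − 19.24 = 59.76 dB.
server rack: 63 − 20·log₁₀(4.2/1.2) = 63 − 10.88 = 52.12 dB.
Σ 10^(L/10) = 1.119e+08 → L_total = 10·log₁₀(1.119e+08) = 80.49 dB.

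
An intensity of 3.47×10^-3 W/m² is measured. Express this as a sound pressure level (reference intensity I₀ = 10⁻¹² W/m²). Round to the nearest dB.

L = 10·log₁₀(I/I₀) = 10·log₁₀(3.47×10^-3/10⁻¹²) = 10·log₁₀(3.47×10^9).
L = 10·(0.5403 + 9) = 95.40 dB.

95 dB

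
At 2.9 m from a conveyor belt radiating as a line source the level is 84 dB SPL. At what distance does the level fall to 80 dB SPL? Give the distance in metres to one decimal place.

Line-source spreading drops the level by 10·log₁₀(r₂/r₁); inverting, r₂/r₁ = 10^(ΔL/10).
r₂ = 2.9·10^((84−80)/10) = 2.9·10^(4.0/10) = 7.28 m.

7.3 m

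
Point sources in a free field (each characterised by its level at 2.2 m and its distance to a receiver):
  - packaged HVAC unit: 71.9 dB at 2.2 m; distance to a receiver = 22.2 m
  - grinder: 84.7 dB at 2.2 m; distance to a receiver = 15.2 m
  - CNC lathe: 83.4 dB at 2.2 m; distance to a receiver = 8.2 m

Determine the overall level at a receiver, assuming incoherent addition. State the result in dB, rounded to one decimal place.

73.4 dB

Apply inverse-square spreading to bring every level to the receiver, then sum 10^(L/10).
packaged HVAC unit: 71.9 − 20·log₁₀(22.2/2.2) = 71.9 − 20.08 = 51.82 dB.
grinder: 84.7 − 20·log₁₀(15.2/2.2) = 84.7 − 16.79 = 67.91 dB.
CNC lathe: 83.4 − 20·log₁₀(8.2/2.2) = 83.4 − 11.43 = 71.97 dB.
Σ 10^(L/10) = 2.208e+07 → L_total = 10·log₁₀(2.208e+07) = 73.44 dB.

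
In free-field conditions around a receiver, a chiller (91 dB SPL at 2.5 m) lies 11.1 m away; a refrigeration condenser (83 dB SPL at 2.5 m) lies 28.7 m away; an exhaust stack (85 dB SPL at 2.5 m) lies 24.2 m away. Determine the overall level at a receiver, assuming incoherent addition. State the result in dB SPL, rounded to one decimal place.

Apply inverse-square spreading to bring every level to the receiver, then sum 10^(L/10).
chiller: 91 − 20·log₁₀(11.1/2.5) = 91 − 12.95 = 78.05 dB SPL.
refrigeration condenser: 83 − 20·log₁₀(28.7/2.5) = 83 − 21.20 = 61.80 dB SPL.
exhaust stack: 85 − 20·log₁₀(24.2/2.5) = 85 − 19.72 = 65.28 dB SPL.
Σ 10^(L/10) = 6.875e+07 → L_total = 10·log₁₀(6.875e+07) = 78.37 dB SPL.

78.4 dB SPL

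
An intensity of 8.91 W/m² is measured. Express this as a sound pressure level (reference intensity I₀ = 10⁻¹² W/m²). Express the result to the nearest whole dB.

I/I₀ = 8.91/10⁻¹² = 8.91×10^12, and L = 10·log₁₀(I/I₀).
L = 10·(0.9499 + 12) = 129.50 dB.

129 dB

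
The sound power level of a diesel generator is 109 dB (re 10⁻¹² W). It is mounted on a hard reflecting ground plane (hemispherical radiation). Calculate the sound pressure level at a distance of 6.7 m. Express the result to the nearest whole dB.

The power spreads over a hemisphere of area 2π·r², so L_p = L_w − 10·log₁₀(2π·r²).
2π·r² = 282.1 m², 10·log₁₀ of that is 24.503 dB.
L_p = 109 − 24.503 = 84.50 dB.

84 dB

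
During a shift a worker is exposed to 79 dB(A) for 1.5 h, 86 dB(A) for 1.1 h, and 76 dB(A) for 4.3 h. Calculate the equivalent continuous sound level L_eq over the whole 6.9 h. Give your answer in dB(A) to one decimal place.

80.2 dB(A)

L_eq = 10·log₁₀[(1/T)·Σ tᵢ·10^(Lᵢ/10)] with T = 6.9 h.
Σ tᵢ·10^(Lᵢ/10) = 1.5·10^(79/10) + 1.1·10^(86/10) + 4.3·10^(76/10) = 7.283e+08.
L_eq = 10·log₁₀(7.283e+08/6.9) = 80.23 dB(A).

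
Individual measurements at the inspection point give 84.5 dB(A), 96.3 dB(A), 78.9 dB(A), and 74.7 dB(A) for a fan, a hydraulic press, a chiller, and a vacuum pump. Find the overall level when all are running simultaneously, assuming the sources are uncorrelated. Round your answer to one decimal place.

For uncorrelated sources the intensities add, so convert each level to linear form, sum, and take 10·log₁₀ of the total.
Σ 10^(L/10) = 10^(84.5/10) + 10^(96.3/10) + 10^(78.9/10) + 10^(74.7/10) = 4.655e+09.
L_total = 10·log₁₀(4.655e+09) = 96.68 dB(A).

96.7 dB(A)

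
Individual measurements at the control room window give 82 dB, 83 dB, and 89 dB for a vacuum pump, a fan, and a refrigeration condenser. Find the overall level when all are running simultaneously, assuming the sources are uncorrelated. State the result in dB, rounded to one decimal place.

Incoherent sources combine by intensity addition: L_total = 10·log₁₀(Σ 10^(L_i/10)).
Σ 10^(L/10) = 10^(82/10) + 10^(83/10) + 10^(89/10) = 1.152e+09.
L_total = 10·log₁₀(1.152e+09) = 90.62 dB.

90.6 dB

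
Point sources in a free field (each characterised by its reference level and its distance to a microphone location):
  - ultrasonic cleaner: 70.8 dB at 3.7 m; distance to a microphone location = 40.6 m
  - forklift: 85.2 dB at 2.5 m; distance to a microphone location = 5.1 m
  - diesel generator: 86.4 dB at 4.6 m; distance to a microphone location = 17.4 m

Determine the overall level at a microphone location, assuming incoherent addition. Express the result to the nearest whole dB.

First find each source's level at the receiver (point-source: −20·log₁₀(r/r_ref)), then combine on an intensity basis.
ultrasonic cleaner: 70.8 − 20·log₁₀(40.6/3.7) = 70.8 − 20.81 = 49.99 dB.
forklift: 85.2 − 20·log₁₀(5.1/2.5) = 85.2 − 6.19 = 79.01 dB.
diesel generator: 86.4 − 20·log₁₀(17.4/4.6) = 86.4 − 11.56 = 74.84 dB.
Σ 10^(L/10) = 1.102e+08 → L_total = 10·log₁₀(1.102e+08) = 80.42 dB.

80 dB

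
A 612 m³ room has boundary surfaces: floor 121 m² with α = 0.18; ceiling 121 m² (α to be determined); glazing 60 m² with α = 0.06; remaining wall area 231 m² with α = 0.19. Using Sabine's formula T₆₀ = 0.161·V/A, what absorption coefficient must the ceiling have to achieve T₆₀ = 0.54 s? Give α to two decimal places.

0.94

From T₆₀ = 0.161·V/A, the target T₆₀ = 0.54 s needs A = 0.161·612/0.54 = 182.47 m².
Absorption from the other surfaces = 121·0.18 + 60·0.06 + 231·0.19 = 69.27 m², so the ceiling must supply 113.20 m² over 121 m².
α = 113.20/121 = 0.936.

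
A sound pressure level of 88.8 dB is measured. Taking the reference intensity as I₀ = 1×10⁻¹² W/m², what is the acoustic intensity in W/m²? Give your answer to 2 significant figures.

I = I₀·10^(L/10) = 10⁻¹² × 10^(88.8/10) = 10^(-3.120).

0.00076 W/m²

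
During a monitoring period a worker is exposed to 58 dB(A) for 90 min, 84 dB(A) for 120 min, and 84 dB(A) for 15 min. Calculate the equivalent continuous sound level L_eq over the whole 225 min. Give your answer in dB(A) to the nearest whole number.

82 dB(A)

Weight each interval's intensity by its duration and average over T = 225 min:
Σ tᵢ·10^(Lᵢ/10) = 90·10^(58/10) + 120·10^(84/10) + 15·10^(84/10) = 3.397e+10.
L_eq = 10·log₁₀(3.397e+10/225) = 81.79 dB(A).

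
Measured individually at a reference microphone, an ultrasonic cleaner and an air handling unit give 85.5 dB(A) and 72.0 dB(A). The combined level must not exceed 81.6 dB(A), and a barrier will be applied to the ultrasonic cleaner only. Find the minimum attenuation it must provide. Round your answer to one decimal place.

4.4 dB

The untreated sources together contribute 10^(72.0/10) = 1.585e+07, i.e. 72.00 dB(A).
The limit corresponds to 10^(81.6/10) = 1.445e+08; subtracting the fixed part leaves 1.287e+08 for the ultrasonic cleaner, i.e. 81.10 dB(A).
Required insertion loss = 85.5 − 81.10 = 4.40 dB.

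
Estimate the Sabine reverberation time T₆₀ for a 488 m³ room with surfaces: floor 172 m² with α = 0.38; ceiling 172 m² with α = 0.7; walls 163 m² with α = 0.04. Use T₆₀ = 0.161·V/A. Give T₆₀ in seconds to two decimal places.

Total absorption A = 172·0.38 + 172·0.7 + 163·0.04 = 192.28 m² sabins.
T₆₀ = 0.161 × 488 / 192.28 = 0.409 s.

0.41 s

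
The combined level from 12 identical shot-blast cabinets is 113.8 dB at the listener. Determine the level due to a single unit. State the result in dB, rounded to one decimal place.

103.0 dB

Dividing the total intensity by 12 lowers the level by 10·log₁₀ 12 = 10.792 dB: L₁ = 113.8 − 10.792.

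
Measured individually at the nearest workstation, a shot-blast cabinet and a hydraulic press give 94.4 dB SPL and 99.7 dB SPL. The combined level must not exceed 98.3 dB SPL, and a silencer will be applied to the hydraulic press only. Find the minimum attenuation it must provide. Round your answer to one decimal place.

3.7 dB

Everything except the hydraulic press sums to 10^(94.4/10) = 2.754e+09 in linear terms, 94.40 dB SPL.
To meet 98.3 dB SPL overall, the treated hydraulic press may contribute at most 10^(98.3/10) − 2.754e+09 = 4.007e+09, i.e. 96.03 dB SPL.
So the hydraulic press must be reduced from 99.7 to 96.03 dB SPL: IL = 3.67 dB.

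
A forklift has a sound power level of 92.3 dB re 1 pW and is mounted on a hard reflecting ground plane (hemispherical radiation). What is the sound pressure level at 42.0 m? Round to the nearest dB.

52 dB

L_p = L_w − 10·log₁₀(2π·r²) with r = 42.0 m.
2π·r² = 1.108e+04 m², 10·log₁₀ of that is 40.447 dB.
L_p = 92.3 − 40.447 = 51.85 dB.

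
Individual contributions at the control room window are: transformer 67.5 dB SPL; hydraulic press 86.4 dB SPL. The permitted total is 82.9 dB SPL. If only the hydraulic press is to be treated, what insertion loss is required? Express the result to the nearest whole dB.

Fixed contribution from the other source: Σ 10^(L/10) = 10^(67.5/10) = 5.623e+06 (67.50 dB SPL).
To meet 82.9 dB SPL overall, the treated hydraulic press may contribute at most 10^(82.9/10) − 5.623e+06 = 1.894e+08, i.e. 82.77 dB SPL.
So the hydraulic press must be reduced from 86.4 to 82.77 dB SPL: IL = 3.63 dB.

4 dB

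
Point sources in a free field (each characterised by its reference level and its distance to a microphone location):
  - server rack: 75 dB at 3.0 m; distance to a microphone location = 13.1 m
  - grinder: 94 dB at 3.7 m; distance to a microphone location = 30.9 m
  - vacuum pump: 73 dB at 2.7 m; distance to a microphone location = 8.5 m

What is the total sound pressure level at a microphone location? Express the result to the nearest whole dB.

76 dB

Apply inverse-square spreading to bring every level to the receiver, then sum 10^(L/10).
server rack: 75 − 20·log₁₀(13.1/3.0) = 75 − 12.80 = 62.20 dB.
grinder: 94 − 20·log₁₀(30.9/3.7) = 94 − 18.44 = 75.56 dB.
vacuum pump: 73 − 20·log₁₀(8.5/2.7) = 73 − 9.96 = 63.04 dB.
Σ 10^(L/10) = 3.969e+07 → L_total = 10·log₁₀(3.969e+07) = 75.99 dB.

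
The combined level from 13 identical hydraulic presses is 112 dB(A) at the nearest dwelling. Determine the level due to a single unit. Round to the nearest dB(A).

13 equal contributions raise the level by 10·log₁₀ 13 = 11.139 dB, so each unit alone gives 112 − 11.139.

101 dB(A)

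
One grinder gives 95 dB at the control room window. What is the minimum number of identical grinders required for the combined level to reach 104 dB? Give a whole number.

8

The shortfall is 104 − 95 = 9.0 dB, and N units add 10·log₁₀ N, so need 10·log₁₀ N ≥ 9.0.
N ≥ 10^(9.0/10) = 7.943, so N = 8.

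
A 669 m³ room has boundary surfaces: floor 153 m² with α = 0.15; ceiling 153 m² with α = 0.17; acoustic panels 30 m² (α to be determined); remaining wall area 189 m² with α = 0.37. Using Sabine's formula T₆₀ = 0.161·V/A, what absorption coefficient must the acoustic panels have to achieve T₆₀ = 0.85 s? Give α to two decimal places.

From T₆₀ = 0.161·V/A, the target T₆₀ = 0.85 s needs A = 0.161·669/0.85 = 126.72 m².
Absorption from the other surfaces = 153·0.15 + 153·0.17 + 189·0.37 = 118.89 m², so the acoustic panels must supply 7.83 m² over 30 m².
α = 7.83/30 = 0.261.

0.26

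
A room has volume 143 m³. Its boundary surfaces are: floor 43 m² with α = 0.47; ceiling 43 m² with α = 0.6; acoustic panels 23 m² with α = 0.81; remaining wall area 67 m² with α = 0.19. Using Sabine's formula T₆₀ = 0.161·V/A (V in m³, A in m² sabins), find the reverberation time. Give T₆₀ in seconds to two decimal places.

Total absorption A = 43·0.47 + 43·0.6 + 23·0.81 + 67·0.19 = 77.37 m² sabins.
T₆₀ = 0.161·V/A = 0.161·143/77.37 = 0.298 s.

0.30 s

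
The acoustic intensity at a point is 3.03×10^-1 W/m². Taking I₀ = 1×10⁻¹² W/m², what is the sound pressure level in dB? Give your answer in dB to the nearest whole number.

115 dB

I/I₀ = 3.03×10^-1/10⁻¹² = 3.03×10^11, and L = 10·log₁₀(I/I₀).
L = 10·(0.4814 + 11) = 114.81 dB.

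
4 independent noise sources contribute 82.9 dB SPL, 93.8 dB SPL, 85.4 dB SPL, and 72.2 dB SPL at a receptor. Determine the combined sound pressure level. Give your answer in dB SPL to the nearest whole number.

95 dB SPL

Incoherent sources combine by intensity addition: L_total = 10·log₁₀(Σ 10^(L_i/10)).
Σ 10^(L/10) = 10^(82.9/10) + 10^(93.8/10) + 10^(85.4/10) + 10^(72.2/10) = 2.957e+09.
L_total = 10·log₁₀(2.957e+09) = 94.71 dB SPL.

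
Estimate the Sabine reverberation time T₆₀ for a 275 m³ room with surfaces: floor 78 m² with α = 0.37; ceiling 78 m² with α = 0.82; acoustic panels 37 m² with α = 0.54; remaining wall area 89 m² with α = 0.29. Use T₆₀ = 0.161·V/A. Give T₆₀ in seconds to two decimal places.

0.32 s

Total absorption A = 78·0.37 + 78·0.82 + 37·0.54 + 89·0.29 = 138.61 m² sabins.
T₆₀ = 0.161·V/A = 0.161·275/138.61 = 0.319 s.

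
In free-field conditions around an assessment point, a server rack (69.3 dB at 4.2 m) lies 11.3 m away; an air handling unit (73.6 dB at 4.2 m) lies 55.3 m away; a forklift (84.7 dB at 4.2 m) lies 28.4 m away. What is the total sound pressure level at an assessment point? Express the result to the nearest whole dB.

69 dB

First find each source's level at the receiver (point-source: −20·log₁₀(r/r_ref)), then combine on an intensity basis.
server rack: 69.3 − 20·log₁₀(11.3/4.2) = 69.3 − 8.60 = 60.70 dB.
air handling unit: 73.6 − 20·log₁₀(55.3/4.2) = 73.6 − 22.39 = 51.21 dB.
forklift: 84.7 − 20·log₁₀(28.4/4.2) = 84.7 − 16.60 = 68.10 dB.
Σ 10^(L/10) = 7.762e+06 → L_total = 10·log₁₀(7.762e+06) = 68.90 dB.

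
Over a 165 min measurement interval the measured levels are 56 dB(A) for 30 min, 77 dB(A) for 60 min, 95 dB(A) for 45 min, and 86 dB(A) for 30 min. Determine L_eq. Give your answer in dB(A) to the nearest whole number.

L_eq = 10·log₁₀[(1/T)·Σ tᵢ·10^(Lᵢ/10)] with T = 165 min.
Σ tᵢ·10^(Lᵢ/10) = 30·10^(56/10) + 60·10^(77/10) + 45·10^(95/10) + 30·10^(86/10) = 1.573e+11.
L_eq = 10·log₁₀(1.573e+11/165) = 89.79 dB(A).

90 dB(A)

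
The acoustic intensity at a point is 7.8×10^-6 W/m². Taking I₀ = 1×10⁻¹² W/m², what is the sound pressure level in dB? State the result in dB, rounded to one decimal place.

68.9 dB

I/I₀ = 7.8×10^-6/10⁻¹² = 7.8×10^6, and L = 10·log₁₀(I/I₀).
L = 10·(0.8921 + 6) = 68.92 dB.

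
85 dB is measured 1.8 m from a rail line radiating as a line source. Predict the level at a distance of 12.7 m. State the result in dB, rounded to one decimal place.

Line-source attenuation: ΔL = 10·log₁₀(r₂/r₁) = 10·log₁₀(12.7/1.8) = 8.485 dB.
L₂ = 85 − 10·log₁₀(12.7/1.8) = 85 − 8.485 = 76.51 dB.

76.5 dB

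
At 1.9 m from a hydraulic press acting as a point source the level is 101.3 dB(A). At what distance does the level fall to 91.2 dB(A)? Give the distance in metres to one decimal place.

6.1 m

For a point source L₁ − L₂ = 20·log₁₀(r₂/r₁), so r₂ = r₁·10^((L₁−L₂)/20).
r₂ = 1.9·10^((101.3−91.2)/20) = 1.9·10^(10.1/20) = 6.08 m.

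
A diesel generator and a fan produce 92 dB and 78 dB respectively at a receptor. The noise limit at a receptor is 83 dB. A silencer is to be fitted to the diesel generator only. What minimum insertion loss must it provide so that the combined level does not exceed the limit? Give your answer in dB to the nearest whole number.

Fixed contribution from the other source: Σ 10^(L/10) = 10^(78/10) = 6.310e+07 (78.00 dB).
To meet 83 dB overall, the treated diesel generator may contribute at most 10^(83/10) − 6.310e+07 = 1.364e+08, i.e. 81.35 dB.
So the diesel generator must be reduced from 92 to 81.35 dB: IL = 10.65 dB.

11 dB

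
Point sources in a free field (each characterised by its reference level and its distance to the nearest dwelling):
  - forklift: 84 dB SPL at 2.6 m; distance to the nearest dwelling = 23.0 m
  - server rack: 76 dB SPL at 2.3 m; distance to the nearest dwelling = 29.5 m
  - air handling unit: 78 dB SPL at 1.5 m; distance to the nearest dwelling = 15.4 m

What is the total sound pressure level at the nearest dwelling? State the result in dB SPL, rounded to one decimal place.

First find each source's level at the receiver (point-source: −20·log₁₀(r/r_ref)), then combine on an intensity basis.
forklift: 84 − 20·log₁₀(23.0/2.6) = 84 − 18.94 = 65.06 dB SPL.
server rack: 76 − 20·log₁₀(29.5/2.3) = 76 − 22.16 = 53.84 dB SPL.
air handling unit: 78 − 20·log₁₀(15.4/1.5) = 78 − 20.23 = 57.77 dB SPL.
Σ 10^(L/10) = 4.051e+06 → L_total = 10·log₁₀(4.051e+06) = 66.08 dB SPL.

66.1 dB SPL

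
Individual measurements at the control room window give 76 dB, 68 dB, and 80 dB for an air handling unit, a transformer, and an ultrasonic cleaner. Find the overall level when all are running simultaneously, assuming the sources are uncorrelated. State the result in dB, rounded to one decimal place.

Incoherent sources combine by intensity addition: L_total = 10·log₁₀(Σ 10^(L_i/10)).
Σ 10^(L/10) = 10^(76/10) + 10^(68/10) + 10^(80/10) = 1.461e+08.
L_total = 10·log₁₀(1.461e+08) = 81.65 dB.

81.6 dB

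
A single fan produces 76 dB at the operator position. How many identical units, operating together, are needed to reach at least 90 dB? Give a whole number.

N identical sources give L₁ + 10·log₁₀ N, so require 10·log₁₀ N ≥ 90 − 76 = 14.0 dB.
N ≥ 10^(14.0/10) = 25.119, so N = 26.

26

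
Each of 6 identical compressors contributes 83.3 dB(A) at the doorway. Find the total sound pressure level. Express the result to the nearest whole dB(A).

91 dB(A)

With 6 equal, uncorrelated contributions the intensity is 6× that of one unit, giving a rise of 10·log₁₀ 6.
L_total = 83.3 + 10·log₁₀(6) = 83.3 + 7.782 = 91.08 dB(A).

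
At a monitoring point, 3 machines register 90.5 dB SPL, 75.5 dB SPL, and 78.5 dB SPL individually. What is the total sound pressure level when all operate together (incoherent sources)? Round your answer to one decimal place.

For uncorrelated sources the intensities add, so convert each level to linear form, sum, and take 10·log₁₀ of the total.
Σ 10^(L/10) = 10^(90.5/10) + 10^(75.5/10) + 10^(78.5/10) = 1.228e+09.
L_total = 10·log₁₀(1.228e+09) = 90.89 dB SPL.

90.9 dB SPL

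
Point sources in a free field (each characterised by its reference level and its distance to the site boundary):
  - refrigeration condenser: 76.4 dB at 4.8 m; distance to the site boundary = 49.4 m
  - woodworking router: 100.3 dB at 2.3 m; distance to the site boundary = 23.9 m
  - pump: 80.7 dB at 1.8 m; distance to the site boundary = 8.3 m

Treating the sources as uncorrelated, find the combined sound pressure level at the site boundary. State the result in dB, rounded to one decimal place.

80.2 dB

Apply inverse-square spreading to bring every level to the receiver, then sum 10^(L/10).
refrigeration condenser: 76.4 − 20·log₁₀(49.4/4.8) = 76.4 − 20.25 = 56.15 dB.
woodworking router: 100.3 − 20·log₁₀(23.9/2.3) = 100.3 − 20.33 = 79.97 dB.
pump: 80.7 − 20·log₁₀(8.3/1.8) = 80.7 − 13.28 = 67.42 dB.
Σ 10^(L/10) = 1.052e+08 → L_total = 10·log₁₀(1.052e+08) = 80.22 dB.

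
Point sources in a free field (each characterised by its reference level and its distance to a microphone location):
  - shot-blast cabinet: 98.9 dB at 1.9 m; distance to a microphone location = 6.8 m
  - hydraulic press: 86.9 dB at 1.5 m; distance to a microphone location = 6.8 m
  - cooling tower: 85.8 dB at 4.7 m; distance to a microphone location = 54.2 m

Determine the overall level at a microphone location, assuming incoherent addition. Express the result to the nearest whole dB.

88 dB

First find each source's level at the receiver (point-source: −20·log₁₀(r/r_ref)), then combine on an intensity basis.
shot-blast cabinet: 98.9 − 20·log₁₀(6.8/1.9) = 98.9 − 11.08 = 87.82 dB.
hydraulic press: 86.9 − 20·log₁₀(6.8/1.5) = 86.9 − 13.13 = 73.77 dB.
cooling tower: 85.8 − 20·log₁₀(54.2/4.7) = 85.8 − 21.24 = 64.56 dB.
Σ 10^(L/10) = 6.327e+08 → L_total = 10·log₁₀(6.327e+08) = 88.01 dB.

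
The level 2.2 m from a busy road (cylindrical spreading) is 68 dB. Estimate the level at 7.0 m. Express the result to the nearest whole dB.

Line-source attenuation: ΔL = 10·log₁₀(r₂/r₁) = 10·log₁₀(7.0/2.2) = 5.027 dB.
L₂ = 68 − 10·log₁₀(7.0/2.2) = 68 − 5.027 = 62.97 dB.

63 dB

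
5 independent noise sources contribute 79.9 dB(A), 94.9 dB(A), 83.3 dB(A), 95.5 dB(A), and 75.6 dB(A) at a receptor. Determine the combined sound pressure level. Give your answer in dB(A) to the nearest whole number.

For uncorrelated sources the intensities add, so convert each level to linear form, sum, and take 10·log₁₀ of the total.
Σ 10^(L/10) = 10^(79.9/10) + 10^(94.9/10) + 10^(83.3/10) + 10^(95.5/10) + 10^(75.6/10) = 6.986e+09.
L_total = 10·log₁₀(6.986e+09) = 98.44 dB(A).

98 dB(A)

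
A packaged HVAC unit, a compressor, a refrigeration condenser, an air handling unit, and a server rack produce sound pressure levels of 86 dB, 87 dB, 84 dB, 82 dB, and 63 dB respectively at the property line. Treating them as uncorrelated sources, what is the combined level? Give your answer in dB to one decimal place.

91.2 dB

Incoherent sources combine by intensity addition: L_total = 10·log₁₀(Σ 10^(L_i/10)).
Σ 10^(L/10) = 10^(86/10) + 10^(87/10) + 10^(84/10) + 10^(82/10) + 10^(63/10) = 1.311e+09.
L_total = 10·log₁₀(1.311e+09) = 91.18 dB.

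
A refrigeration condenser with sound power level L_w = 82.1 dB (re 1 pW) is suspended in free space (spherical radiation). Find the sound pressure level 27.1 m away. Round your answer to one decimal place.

Free-field spherical radiation: L_p = L_w − 10·log₁₀(4π·r²), r = 27.1 m.
4π·r² = 9229 m², 10·log₁₀ of that is 39.651 dB.
L_p = 82.1 − 39.651 = 42.45 dB.

42.4 dB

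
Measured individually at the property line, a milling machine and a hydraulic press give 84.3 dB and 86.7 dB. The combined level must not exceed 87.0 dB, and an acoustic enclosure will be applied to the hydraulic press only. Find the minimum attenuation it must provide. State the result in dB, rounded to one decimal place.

Everything except the hydraulic press sums to 10^(84.3/10) = 2.692e+08 in linear terms, 84.30 dB.
The limit corresponds to 10^(87.0/10) = 5.012e+08; subtracting the fixed part leaves 2.320e+08 for the hydraulic press, i.e. 83.66 dB.
So the hydraulic press must be reduced from 86.7 to 83.66 dB: IL = 3.04 dB.

3.0 dB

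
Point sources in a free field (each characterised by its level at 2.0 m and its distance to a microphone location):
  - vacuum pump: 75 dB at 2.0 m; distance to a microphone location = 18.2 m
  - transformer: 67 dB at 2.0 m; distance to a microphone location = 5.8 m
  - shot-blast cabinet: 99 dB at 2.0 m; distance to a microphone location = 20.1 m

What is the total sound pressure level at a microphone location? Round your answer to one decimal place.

79.0 dB

First find each source's level at the receiver (point-source: −20·log₁₀(r/r_ref)), then combine on an intensity basis.
vacuum pump: 75 − 20·log₁₀(18.2/2.0) = 75 − 19.18 = 55.82 dB.
transformer: 67 − 20·log₁₀(5.8/2.0) = 67 − 9.25 = 57.75 dB.
shot-blast cabinet: 99 − 20·log₁₀(20.1/2.0) = 99 − 20.04 = 78.96 dB.
Σ 10^(L/10) = 7.962e+07 → L_total = 10·log₁₀(7.962e+07) = 79.01 dB.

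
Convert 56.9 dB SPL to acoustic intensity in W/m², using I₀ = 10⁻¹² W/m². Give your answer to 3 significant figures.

I/I₀ = 10^(56.9/10) = 4.898e+05, so I = 4.898e+05 × 10⁻¹² W/m².

4.90e-07 W/m²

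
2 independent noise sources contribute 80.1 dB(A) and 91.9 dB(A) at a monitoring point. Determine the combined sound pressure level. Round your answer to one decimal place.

Incoherent sources combine by intensity addition: L_total = 10·log₁₀(Σ 10^(L_i/10)).
Σ 10^(L/10) = 10^(80.1/10) + 10^(91.9/10) = 1.651e+09.
L_total = 10·log₁₀(1.651e+09) = 92.18 dB(A).

92.2 dB(A)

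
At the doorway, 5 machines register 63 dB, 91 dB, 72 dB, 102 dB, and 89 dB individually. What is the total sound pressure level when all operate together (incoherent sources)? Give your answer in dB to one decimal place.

For uncorrelated sources the intensities add, so convert each level to linear form, sum, and take 10·log₁₀ of the total.
Σ 10^(L/10) = 10^(63/10) + 10^(91/10) + 10^(72/10) + 10^(102/10) + 10^(89/10) = 1.792e+10.
L_total = 10·log₁₀(1.792e+10) = 102.53 dB.

102.5 dB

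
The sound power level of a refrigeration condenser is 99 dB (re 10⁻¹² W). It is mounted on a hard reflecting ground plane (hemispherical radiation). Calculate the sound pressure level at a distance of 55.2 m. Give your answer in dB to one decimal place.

56.2 dB

Free-field hemispherical radiation: L_p = L_w − 10·log₁₀(2π·r²), r = 55.2 m.
2π·r² = 1.915e+04 m², 10·log₁₀ of that is 42.821 dB.
L_p = 99 − 42.821 = 56.18 dB.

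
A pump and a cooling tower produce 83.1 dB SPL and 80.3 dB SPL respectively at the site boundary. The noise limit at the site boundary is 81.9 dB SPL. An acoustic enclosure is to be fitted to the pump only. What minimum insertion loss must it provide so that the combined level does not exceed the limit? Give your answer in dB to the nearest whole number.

6 dB

Fixed contribution from the other source: Σ 10^(L/10) = 10^(80.3/10) = 1.072e+08 (80.30 dB SPL).
To meet 81.9 dB SPL overall, the treated pump may contribute at most 10^(81.9/10) − 1.072e+08 = 4.773e+07, i.e. 76.79 dB SPL.
Required insertion loss = 83.1 − 76.79 = 6.31 dB.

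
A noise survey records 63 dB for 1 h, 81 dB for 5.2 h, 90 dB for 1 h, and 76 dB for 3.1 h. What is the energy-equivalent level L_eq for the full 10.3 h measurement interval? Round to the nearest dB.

82 dB

L_eq = 10·log₁₀[(1/T)·Σ tᵢ·10^(Lᵢ/10)] with T = 10.3 h.
Σ tᵢ·10^(Lᵢ/10) = 1·10^(63/10) + 5.2·10^(81/10) + 1·10^(90/10) + 3.1·10^(76/10) = 1.780e+09.
L_eq = 10·log₁₀(1.780e+09/10.3) = 82.38 dB.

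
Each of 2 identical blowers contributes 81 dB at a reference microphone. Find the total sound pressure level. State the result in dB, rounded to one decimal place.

N identical incoherent sources raise the level by 10·log₁₀ N.
L_total = 81 + 10·log₁₀(2) = 81 + 3.010 = 84.01 dB.

84.0 dB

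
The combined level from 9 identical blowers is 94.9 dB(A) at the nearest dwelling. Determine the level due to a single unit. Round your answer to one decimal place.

For N identical incoherent sources L_total = L₁ + 10·log₁₀ N, so L₁ = 94.9 − 10·log₁₀(9) = 94.9 − 9.542.

85.4 dB(A)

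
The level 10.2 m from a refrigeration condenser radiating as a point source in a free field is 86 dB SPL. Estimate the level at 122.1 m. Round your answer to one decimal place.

For a point source, L₂ = L₁ − 20·log₁₀(r₂/r₁).
L₂ = 86 − 20·log₁₀(122.1/10.2) = 86 − 21.562 = 64.44 dB SPL.

64.4 dB SPL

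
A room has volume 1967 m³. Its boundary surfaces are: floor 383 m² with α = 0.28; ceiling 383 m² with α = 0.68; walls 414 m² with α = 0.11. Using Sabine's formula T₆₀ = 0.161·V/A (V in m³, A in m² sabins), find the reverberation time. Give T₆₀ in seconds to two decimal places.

Total absorption A = 383·0.28 + 383·0.68 + 414·0.11 = 413.22 m² sabins.
T₆₀ = 0.161·V/A = 0.161·1967/413.22 = 0.766 s.

0.77 s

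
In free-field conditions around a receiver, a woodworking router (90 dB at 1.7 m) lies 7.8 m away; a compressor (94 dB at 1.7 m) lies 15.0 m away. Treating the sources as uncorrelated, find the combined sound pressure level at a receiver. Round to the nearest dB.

Apply inverse-square spreading to bring every level to the receiver, then sum 10^(L/10).
woodworking router: 90 − 20·log₁₀(7.8/1.7) = 90 − 13.23 = 76.77 dB.
compressor: 94 − 20·log₁₀(15.0/1.7) = 94 − 18.91 = 75.09 dB.
Σ 10^(L/10) = 7.977e+07 → L_total = 10·log₁₀(7.977e+07) = 79.02 dB.

79 dB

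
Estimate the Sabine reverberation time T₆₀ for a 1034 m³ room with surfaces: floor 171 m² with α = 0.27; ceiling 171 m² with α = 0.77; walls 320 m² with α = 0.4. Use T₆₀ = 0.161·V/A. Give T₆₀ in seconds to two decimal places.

Summing Sᵢαᵢ: 171·0.27 + 171·0.77 + 320·0.4 = 305.84 m².
T₆₀ = 0.161 × 1034 / 305.84 = 0.544 s.

0.54 s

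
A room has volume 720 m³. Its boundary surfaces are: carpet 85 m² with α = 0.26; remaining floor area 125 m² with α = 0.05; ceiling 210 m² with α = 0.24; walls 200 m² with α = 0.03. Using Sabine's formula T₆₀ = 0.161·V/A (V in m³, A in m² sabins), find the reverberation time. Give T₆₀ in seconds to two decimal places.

A = Σ Sᵢαᵢ = 85·0.26 + 125·0.05 + 210·0.24 + 200·0.03 = 84.75 m².
T₆₀ = 0.161·V/A = 0.161·720/84.75 = 1.368 s.

1.37 s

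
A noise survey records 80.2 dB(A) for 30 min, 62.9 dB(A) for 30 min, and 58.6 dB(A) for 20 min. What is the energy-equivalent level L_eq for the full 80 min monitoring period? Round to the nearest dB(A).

Weight each interval's intensity by its duration and average over T = 80 min:
Σ tᵢ·10^(Lᵢ/10) = 30·10^(80.2/10) + 30·10^(62.9/10) + 20·10^(58.6/10) = 3.214e+09.
L_eq = 10·log₁₀(3.214e+09/80) = 76.04 dB(A).

76 dB(A)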